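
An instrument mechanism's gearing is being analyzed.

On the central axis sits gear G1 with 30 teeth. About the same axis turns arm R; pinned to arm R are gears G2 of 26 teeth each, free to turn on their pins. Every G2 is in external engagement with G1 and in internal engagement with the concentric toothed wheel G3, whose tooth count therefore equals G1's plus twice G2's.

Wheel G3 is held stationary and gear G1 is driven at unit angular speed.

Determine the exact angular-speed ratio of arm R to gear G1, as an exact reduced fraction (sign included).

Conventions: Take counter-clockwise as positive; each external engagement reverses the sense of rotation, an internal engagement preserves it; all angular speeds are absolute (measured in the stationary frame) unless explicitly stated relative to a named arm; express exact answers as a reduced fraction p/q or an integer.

15/56

topology: planetary set — G1 30T / G2 26T / G3 82T, arm = carrier (Willis)
ring teeth: 30 + 2·26 = 82
30(ω_sun−ω_arm) = −82(ω_ring−ω_arm),  ω_ring = 0, ω_sun = 1
30(1−ω_arm) = −82(0−ω_arm)  ⇒  112·ω_arm = 30  ⇒  ω_arm = 15/56
ω_out/ω_in = 15/56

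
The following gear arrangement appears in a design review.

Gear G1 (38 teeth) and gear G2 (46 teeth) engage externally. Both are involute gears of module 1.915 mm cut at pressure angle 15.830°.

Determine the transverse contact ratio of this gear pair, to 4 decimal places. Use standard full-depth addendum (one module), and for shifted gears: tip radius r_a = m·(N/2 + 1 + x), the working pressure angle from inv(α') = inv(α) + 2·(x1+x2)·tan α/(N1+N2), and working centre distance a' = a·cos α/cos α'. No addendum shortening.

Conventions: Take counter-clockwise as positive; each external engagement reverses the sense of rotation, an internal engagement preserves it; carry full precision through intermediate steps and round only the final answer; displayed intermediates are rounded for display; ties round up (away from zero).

1.9692

topology: single-mesh involute geometry — m = 1.915, 38T/46T pair
base radii: r_b1 = 35.005110, r_b2 = 42.374606
tip radii: r_a1 = 38.300000, r_a2 = 45.960000
no profile shift: α' = α, a' = a
action lengths: √(r_a1²−r_b1²) = 15.541309, √(r_a2²−r_b2²) = 17.796470
base pitch p_b = π·m·cos α = 5.787989
CR = (15.541309 + 17.796470 − 80.430000·sin 15.83000°)/5.787989 = 1.969209
contact ratio ≈ 1.9692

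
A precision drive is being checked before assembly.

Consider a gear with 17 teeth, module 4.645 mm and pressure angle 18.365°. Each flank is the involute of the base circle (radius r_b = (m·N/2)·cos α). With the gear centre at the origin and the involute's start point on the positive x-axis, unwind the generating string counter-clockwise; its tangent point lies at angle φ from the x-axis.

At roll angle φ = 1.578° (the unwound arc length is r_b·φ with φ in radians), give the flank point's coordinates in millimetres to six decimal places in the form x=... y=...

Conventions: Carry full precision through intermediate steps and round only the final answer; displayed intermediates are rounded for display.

topology: single-mesh involute geometry — m = 4.645, N = 17
pitch radius r_p = m·N/2 = 4.645·17/2 = 39.482500
base radius r_b = r_p·cos α = 39.482500·cos 18.365° = 37.471603
roll angle φ = 1.578° = 0.02754130 rad
x = r_b·(cos φ + φ·sin φ) = 37.485812
y = r_b·(sin φ − φ·cos φ) = 0.000261

x=37.485812 y=0.000261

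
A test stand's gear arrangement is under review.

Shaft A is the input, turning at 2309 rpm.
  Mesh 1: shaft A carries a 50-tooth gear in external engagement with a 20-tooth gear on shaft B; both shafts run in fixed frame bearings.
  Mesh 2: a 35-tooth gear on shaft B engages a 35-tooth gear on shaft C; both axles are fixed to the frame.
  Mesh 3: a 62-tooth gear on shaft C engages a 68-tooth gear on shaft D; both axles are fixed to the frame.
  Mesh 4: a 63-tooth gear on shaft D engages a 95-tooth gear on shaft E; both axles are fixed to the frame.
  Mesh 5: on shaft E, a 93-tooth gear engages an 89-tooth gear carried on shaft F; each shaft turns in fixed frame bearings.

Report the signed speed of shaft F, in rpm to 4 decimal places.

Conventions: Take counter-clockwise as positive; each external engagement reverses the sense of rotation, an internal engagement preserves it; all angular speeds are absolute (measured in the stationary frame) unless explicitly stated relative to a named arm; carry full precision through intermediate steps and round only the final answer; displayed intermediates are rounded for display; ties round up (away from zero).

-3647.1750 rpm

5-mesh fixed-axis compound train (all bearings frame-fixed)
mesh 1 [50T→20T]: ω = 2309.0000×50/20 = 5772.5000 rpm, sense flips to −
mesh 2 [35T→35T]: ω = 5772.5000×35/35 = 5772.5000 rpm, sense flips to +
mesh 3 [62T→68T]: ω = 5772.5000×62/68 = 5263.1618 rpm, sense flips to −
mesh 4 [63T→95T]: ω = 5263.1618×63/95 = 3490.3073 rpm, sense flips to +
mesh 5 [93T→89T]: ω = 3490.3073×93/89 = 3647.1750 rpm, sense flips to −
signed output speed = -3647.1750 rpm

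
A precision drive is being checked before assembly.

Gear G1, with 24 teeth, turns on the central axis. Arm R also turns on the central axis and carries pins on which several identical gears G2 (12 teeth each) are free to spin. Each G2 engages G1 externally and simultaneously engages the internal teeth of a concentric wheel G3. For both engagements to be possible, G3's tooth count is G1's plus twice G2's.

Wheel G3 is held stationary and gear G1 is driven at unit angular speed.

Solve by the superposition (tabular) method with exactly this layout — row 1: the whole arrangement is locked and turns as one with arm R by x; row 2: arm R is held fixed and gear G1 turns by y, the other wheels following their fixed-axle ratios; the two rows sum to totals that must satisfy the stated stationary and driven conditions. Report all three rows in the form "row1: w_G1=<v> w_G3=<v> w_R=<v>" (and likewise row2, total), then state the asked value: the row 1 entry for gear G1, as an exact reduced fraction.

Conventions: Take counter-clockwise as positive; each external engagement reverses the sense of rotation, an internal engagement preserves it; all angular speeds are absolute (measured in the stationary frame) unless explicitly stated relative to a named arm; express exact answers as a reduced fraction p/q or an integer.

recognized (axles ride arm R): planetary set, 24/12/48 teeth
superposition row 1 [locked train]: every member turns x
row 2: sun turns y, ring = −(24/48)·y, arm 0
boundary: total ω_ring = x − (24/48)·y = 0 and total ω_sun = x + y = 1  ⇒  y = 2/3, x = 1/3
row 2 ring = −(24/48)·2/3 = -1/3
totals (row 1 + row 2): sun 1/3 + 2/3 = 1, ring 1/3 + (-1/3) = 0, arm 1/3 + 0 = 1/3
asked cell (row1, sun) = 1/3

row1: w_G1=1/3 w_G3=1/3 w_R=1/3
row2: w_G1=2/3 w_G3=-1/3 w_R=0
total: w_G1=1 w_G3=0 w_R=1/3
asked value: 1/3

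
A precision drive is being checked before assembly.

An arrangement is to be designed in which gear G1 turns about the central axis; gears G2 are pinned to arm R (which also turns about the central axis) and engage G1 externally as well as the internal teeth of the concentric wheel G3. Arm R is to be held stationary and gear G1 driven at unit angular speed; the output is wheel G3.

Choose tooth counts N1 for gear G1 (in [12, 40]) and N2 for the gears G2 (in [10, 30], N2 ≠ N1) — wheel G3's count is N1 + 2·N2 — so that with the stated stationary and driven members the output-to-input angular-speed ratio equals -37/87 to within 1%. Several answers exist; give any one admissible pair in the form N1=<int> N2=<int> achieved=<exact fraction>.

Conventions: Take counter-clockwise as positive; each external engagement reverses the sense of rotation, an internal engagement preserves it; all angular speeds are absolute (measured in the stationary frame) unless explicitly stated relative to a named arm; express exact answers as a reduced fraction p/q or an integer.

N1=37 N2=25 achieved=-37/87

class = planetary set [ratio -37/87 wanted; Willis about the carrier]
Willis with ω_arm = 0: ω_ring/ω_sun = −N1/N3; set equal to -37/87  ⇒  N3/N1 = −1/(-37/87) = 87/37
N3 = N1 + 2·N2  ⇒  N2/N1 = (N3/N1 − 1)/2 = (87/37 − 1)/2 = 25/37
smallest multiple with N1 ≥ 12 and N2 ≥ 10: k = 1  ⇒  N1 = 1·37 = 37, N2 = 1·25 = 25 (N1 ≤ 40, N2 ≤ 30, N2 ≠ N1 ✓), N3 = 37 + 2·25 = 87
check: −N1/N3 with N1 = 37, N3 = 87 gives -37/87; |achieved − target| = 0 ≤ 37/8700 ✓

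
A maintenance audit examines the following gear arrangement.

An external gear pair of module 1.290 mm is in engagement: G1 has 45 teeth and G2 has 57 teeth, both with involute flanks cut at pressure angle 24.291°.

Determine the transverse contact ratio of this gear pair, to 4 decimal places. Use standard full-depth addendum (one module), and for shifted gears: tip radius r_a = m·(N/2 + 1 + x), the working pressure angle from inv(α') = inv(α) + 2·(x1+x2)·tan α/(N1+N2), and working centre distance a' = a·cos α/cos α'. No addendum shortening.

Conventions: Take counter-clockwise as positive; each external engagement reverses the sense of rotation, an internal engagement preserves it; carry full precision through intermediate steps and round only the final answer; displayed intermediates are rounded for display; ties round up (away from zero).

topology: single-mesh involute geometry — m = 1.290, 45T/57T pair
base radii: r_b1 = 26.455356, r_b2 = 33.510118
tip radii: r_a1 = 30.315000, r_a2 = 38.055000
no profile shift: α' = α, a' = a
action lengths: √(r_a1²−r_b1²) = 14.802478, √(r_a2²−r_b2²) = 18.034829
base pitch p_b = π·m·cos α = 3.693865
CR = (14.802478 + 18.034829 − 65.790000·sin 24.29100°)/3.693865 = 1.562915
contact ratio ≈ 1.5629

1.5629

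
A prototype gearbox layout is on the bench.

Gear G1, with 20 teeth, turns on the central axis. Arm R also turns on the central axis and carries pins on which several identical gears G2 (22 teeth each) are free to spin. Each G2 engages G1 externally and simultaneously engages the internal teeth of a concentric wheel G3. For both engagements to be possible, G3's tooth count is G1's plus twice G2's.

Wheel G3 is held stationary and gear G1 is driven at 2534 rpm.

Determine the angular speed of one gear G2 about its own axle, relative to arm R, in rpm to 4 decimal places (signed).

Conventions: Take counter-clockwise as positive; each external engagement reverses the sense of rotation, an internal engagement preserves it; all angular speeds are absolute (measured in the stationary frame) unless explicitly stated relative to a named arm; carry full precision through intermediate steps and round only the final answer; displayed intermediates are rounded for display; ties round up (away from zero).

planetary set (20T centre, 22T on arm, 64T internal) — Willis relation
normalise by the input: solve with ω_sun = 1, then scale by 2534 rpm
ring teeth: 20 + 2·22 = 64
20(ω_sun−ω_arm) = −64(ω_ring−ω_arm),  ω_ring = 0, ω_sun = 1
20(1−ω_arm) = −64(0−ω_arm)  ⇒  84·ω_arm = 20  ⇒  ω_arm = 5/21
sun–planet mesh: 20·(1−5/21) = −22·(ω_p−ω_arm)  ⇒  ω_p−ω_arm = -160/231
scale: ω_p−ω_arm = -160/231 × 2534 rpm = -1755.1515 rpm

-1755.1515 rpm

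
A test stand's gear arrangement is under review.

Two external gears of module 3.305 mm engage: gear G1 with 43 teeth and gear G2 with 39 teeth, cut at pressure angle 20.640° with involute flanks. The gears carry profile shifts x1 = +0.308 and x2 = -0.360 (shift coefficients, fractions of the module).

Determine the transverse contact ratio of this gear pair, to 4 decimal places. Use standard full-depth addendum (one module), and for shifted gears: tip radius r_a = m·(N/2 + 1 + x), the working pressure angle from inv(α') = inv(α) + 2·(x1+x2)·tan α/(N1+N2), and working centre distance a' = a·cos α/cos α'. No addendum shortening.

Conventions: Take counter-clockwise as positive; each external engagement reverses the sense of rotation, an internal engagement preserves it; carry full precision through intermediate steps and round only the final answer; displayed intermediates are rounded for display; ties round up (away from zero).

1.6871

recognized (one external pair, fixed centres): single-mesh tooth geometry, m = 3.305, N1 = 43, N2 = 39
base radii: r_b1 = 66.496580, r_b2 = 60.310852
tip radii: r_a1 = 75.380440, r_a2 = 66.562700
inv(α') = inv(20.640°) + 2·(+0.308-0.360)·tan α/(43+39) = 0.01595858  ⇒  α' = 20.44508°
a' = a·cos α / cos α' = 135.5050·cos 20.640°/cos 20.44508° = 135.332362
action lengths: √(r_a1²−r_b1²) = 35.502332, √(r_a2²−r_b2²) = 28.163703
base pitch p_b = π·m·cos α = 9.716519
CR = (35.502332 + 28.163703 − 135.332362·sin 20.44508°)/9.716519 = 1.687145
contact ratio ≈ 1.6871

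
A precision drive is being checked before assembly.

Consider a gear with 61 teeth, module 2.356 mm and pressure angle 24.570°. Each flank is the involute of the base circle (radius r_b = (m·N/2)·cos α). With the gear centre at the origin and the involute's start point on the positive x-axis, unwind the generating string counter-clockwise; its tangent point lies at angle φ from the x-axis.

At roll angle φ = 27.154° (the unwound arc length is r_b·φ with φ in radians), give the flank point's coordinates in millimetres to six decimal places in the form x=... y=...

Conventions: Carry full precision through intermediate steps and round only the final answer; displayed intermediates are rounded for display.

x=72.283739 y=2.267160

recognized (one wheel, involute flank): single-mesh tooth geometry, m = 2.356, N = 61
pitch radius r_p = m·N/2 = 2.356·61/2 = 71.858000
base radius r_b = r_p·cos α = 71.858000·cos 24.570° = 65.351542
roll angle φ = 27.154° = 0.47392671 rad
x = r_b·(cos φ + φ·sin φ) = 72.283739
y = r_b·(sin φ − φ·cos φ) = 2.267160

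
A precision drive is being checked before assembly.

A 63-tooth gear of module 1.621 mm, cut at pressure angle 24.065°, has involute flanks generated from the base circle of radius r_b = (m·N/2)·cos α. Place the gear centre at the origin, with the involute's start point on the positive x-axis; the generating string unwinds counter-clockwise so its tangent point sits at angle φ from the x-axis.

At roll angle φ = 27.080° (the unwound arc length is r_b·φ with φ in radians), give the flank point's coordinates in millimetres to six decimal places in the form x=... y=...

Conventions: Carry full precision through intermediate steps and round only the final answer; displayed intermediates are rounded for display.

x=51.543645 y=1.604458

single-mesh involute tooth geometry (63T wheel at module 1.621)
pitch radius r_p = m·N/2 = 1.621·63/2 = 51.061500
base radius r_b = r_p·cos α = 51.061500·cos 24.065° = 46.623410
roll angle φ = 27.080° = 0.47263516 rad
x = r_b·(cos φ + φ·sin φ) = 51.543645
y = r_b·(sin φ − φ·cos φ) = 1.604458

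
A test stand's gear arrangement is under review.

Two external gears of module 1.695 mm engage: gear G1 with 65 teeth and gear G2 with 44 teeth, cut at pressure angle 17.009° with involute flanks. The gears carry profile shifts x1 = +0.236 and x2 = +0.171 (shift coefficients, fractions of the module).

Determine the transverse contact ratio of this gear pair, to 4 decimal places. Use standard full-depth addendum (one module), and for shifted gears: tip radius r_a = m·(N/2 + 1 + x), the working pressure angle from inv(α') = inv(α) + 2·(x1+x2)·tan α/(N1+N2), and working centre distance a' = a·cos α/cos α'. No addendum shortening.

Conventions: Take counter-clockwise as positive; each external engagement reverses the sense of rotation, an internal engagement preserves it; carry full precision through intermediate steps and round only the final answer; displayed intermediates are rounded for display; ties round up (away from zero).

recognized (one external pair, fixed centres): single-mesh tooth geometry, m = 1.695, N1 = 65, N2 = 44
base radii: r_b1 = 52.677908, r_b2 = 35.658891
tip radii: r_a1 = 57.182520, r_a2 = 39.274845
inv(α') = inv(17.009°) + 2·(+0.236+0.171)·tan α/(65+44) = 0.01132385  ⇒  α' = 18.30038°
a' = a·cos α / cos α' = 92.3775·cos 17.009°/cos 18.30038° = 93.042575
action lengths: √(r_a1²−r_b1²) = 22.245868, √(r_a2²−r_b2²) = 16.460769
base pitch p_b = π·m·cos α = 5.092078
CR = (22.245868 + 16.460769 − 93.042575·sin 18.30038°)/5.092078 = 1.863952
contact ratio ≈ 1.8640

1.8640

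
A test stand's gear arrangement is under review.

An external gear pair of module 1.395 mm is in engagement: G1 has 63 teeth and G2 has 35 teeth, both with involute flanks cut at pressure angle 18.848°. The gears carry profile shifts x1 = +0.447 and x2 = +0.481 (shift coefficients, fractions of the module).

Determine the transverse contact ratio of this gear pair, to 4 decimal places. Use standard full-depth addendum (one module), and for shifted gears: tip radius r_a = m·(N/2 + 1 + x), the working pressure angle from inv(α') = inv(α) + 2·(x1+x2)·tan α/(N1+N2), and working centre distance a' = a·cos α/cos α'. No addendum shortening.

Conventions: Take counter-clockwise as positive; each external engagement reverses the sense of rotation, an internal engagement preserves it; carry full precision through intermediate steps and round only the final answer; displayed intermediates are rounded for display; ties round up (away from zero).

single-mesh involute tooth geometry (63T engaging 35T at module 1.395)
base radii: r_b1 = 41.586257, r_b2 = 23.103476
tip radii: r_a1 = 45.961065, r_a2 = 26.478495
inv(α') = inv(18.848°) + 2·(+0.447+0.481)·tan α/(63+35) = 0.01886822  ⇒  α' = 21.57487°
a' = a·cos α / cos α' = 68.3550·cos 18.848°/cos 21.57487° = 69.563500
action lengths: √(r_a1²−r_b1²) = 19.570456, √(r_a2²−r_b2²) = 12.936000
base pitch p_b = π·m·cos α = 4.147526
CR = (19.570456 + 12.936000 − 69.563500·sin 21.57487°)/4.147526 = 1.670103
contact ratio ≈ 1.6701

1.6701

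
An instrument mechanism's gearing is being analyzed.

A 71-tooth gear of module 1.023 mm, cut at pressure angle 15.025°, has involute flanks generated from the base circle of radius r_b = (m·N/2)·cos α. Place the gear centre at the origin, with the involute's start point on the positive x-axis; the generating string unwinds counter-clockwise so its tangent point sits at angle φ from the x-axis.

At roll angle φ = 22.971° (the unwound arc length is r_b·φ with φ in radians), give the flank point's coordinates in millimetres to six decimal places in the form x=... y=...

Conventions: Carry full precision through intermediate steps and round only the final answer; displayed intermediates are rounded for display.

single-mesh involute tooth geometry (71T wheel at module 1.023)
pitch radius r_p = m·N/2 = 1.023·71/2 = 36.316500
base radius r_b = r_p·cos α = 36.316500·cos 15.025° = 35.074941
roll angle φ = 22.971° = 0.40091958 rad
x = r_b·(cos φ + φ·sin φ) = 37.781584
y = r_b·(sin φ − φ·cos φ) = 0.741397

x=37.781584 y=0.741397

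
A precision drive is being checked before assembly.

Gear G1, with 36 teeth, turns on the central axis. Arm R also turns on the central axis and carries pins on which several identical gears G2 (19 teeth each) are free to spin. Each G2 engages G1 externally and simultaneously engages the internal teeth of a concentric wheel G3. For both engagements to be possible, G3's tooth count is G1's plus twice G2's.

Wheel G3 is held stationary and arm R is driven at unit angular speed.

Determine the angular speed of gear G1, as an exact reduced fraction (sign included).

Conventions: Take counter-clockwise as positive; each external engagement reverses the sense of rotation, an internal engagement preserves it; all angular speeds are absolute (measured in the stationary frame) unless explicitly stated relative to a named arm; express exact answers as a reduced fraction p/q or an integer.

recognized (axles ride arm R): planetary set, 36/19/74 teeth
ring teeth: 36 + 2·19 = 74
36(ω_sun−ω_arm) = −74(ω_ring−ω_arm),  ω_ring = 0, ω_arm = 1
ω_sun = 1 − (74/36)(0−1) = 55/18
exact speed ratio = 55/18

55/18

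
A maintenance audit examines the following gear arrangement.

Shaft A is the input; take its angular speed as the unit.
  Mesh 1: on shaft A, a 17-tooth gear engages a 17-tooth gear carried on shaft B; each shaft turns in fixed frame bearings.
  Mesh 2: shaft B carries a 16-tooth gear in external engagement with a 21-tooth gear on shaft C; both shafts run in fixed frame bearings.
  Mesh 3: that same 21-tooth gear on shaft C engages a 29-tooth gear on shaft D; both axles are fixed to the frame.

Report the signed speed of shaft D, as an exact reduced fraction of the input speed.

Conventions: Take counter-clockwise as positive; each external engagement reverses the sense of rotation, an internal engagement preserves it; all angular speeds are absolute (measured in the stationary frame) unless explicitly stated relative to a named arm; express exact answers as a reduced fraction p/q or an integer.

3-mesh fixed-axis compound train (all bearings frame-fixed)
mesh 1 [17T→17T]: |ω|/ω_in = 1×17/17 = 1, sense flips to −
mesh 2 [16T→21T]: |ω|/ω_in = 1×16/21 = 16/21, sense flips to +
mesh 3 [21T→29T]: |ω|/ω_in = (16/21)×21/29 = 16/29, sense flips to −
signed output speed (× input speed) = -16/29

-16/29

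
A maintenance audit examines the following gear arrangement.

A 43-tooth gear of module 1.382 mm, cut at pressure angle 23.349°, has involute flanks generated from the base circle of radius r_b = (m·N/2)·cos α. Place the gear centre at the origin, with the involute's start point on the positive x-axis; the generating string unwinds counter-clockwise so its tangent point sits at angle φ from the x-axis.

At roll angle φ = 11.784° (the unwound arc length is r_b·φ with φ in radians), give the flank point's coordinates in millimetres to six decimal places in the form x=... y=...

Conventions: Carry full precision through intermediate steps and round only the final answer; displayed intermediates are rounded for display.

topology: single-mesh involute geometry — m = 1.382, N = 43
pitch radius r_p = m·N/2 = 1.382·43/2 = 29.713000
base radius r_b = r_p·cos α = 29.713000·cos 23.349° = 27.279736
roll angle φ = 11.784° = 0.20566960 rad
x = r_b·(cos φ + φ·sin φ) = 27.850615
y = r_b·(sin φ − φ·cos φ) = 0.078775

x=27.850615 y=0.078775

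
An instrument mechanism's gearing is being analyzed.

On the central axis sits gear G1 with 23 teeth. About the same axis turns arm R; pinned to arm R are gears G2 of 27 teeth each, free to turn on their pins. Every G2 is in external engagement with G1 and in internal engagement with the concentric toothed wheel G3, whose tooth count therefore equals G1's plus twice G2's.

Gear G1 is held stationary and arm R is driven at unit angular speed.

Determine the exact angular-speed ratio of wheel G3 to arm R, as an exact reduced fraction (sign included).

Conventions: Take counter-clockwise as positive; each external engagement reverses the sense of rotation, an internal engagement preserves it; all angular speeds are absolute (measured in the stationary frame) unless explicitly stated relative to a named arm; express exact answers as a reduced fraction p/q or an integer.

class = planetary set [G3 = 23+2·27 = 77; Willis about the carrier]
ring teeth: 23 + 2·27 = 77
23(ω_sun−ω_arm) = −77(ω_ring−ω_arm),  ω_sun = 0, ω_arm = 1
ω_ring = 1 − (23/77)(0−1) = 100/77
ω_out/ω_in = 100/77

100/77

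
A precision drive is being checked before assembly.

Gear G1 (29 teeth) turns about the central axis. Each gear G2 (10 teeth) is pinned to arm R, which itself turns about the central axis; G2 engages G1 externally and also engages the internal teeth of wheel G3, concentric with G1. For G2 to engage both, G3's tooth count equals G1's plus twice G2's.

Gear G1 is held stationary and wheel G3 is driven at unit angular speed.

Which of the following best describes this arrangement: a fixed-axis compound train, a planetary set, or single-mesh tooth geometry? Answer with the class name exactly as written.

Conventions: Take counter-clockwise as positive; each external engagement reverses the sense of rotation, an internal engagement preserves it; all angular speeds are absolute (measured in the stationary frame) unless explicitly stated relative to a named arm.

planetary set

topology: planetary set — G1 29T / G2 10T / G3 49T, arm = carrier (Willis)
classification: planetary set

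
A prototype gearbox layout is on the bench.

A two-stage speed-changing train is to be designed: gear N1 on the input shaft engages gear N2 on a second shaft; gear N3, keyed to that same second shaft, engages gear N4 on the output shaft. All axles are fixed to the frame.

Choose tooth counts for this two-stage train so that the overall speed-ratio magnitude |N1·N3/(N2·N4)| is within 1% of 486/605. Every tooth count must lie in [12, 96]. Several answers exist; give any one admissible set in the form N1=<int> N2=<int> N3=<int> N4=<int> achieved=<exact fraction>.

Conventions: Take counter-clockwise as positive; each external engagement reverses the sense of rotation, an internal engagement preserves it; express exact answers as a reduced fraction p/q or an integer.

class = fixed-axis compound train [2-stage, 486/605 wanted]
target = 486/605 in lowest terms: an exact hit needs N1·N3 = k·486 and N2·N4 = k·605 for one integer k, every count in [12, 96]; additionally prefer no 1:1 stage (N1 ≠ N2, N3 ≠ N4)
k = 1: no 1:1-free in-range split of k·486 and k·605 into factor pairs; take k = 2
k = 2: N1·N3 = 972 = 12·81, N2·N4 = 1210 = 22·55
achieved = 12·81/(22·55) = 486/605; |achieved − target| = 0 ≤ 243/30250 ✓

N1=12 N2=22 N3=81 N4=55 achieved=486/605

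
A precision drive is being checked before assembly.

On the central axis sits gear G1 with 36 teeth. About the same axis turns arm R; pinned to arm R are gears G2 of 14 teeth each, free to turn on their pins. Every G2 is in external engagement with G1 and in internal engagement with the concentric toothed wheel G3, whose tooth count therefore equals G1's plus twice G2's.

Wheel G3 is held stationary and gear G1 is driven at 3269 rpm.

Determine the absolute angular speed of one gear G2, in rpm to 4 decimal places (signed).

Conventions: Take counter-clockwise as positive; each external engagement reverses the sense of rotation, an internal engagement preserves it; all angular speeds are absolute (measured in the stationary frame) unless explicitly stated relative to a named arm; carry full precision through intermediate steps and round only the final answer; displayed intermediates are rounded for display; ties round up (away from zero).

topology: planetary set — G1 36T / G2 14T / G3 64T, arm = carrier (Willis)
normalise by the input: solve with ω_sun = 1, then scale by 3269 rpm
ring teeth: 36 + 2·14 = 64
36(ω_sun−ω_arm) = −64(ω_ring−ω_arm),  ω_ring = 0, ω_sun = 1
36(1−ω_arm) = −64(0−ω_arm)  ⇒  100·ω_arm = 36  ⇒  ω_arm = 9/25
sun–planet mesh: 36·(1−9/25) = −14·(ω_p−ω_arm)  ⇒  ω_p−ω_arm = -288/175
ω_p = 9/25 − 288/175 = -9/7
scale: ω_p = -9/7 × 3269 rpm = -4203.0000 rpm

-4203.0000 rpm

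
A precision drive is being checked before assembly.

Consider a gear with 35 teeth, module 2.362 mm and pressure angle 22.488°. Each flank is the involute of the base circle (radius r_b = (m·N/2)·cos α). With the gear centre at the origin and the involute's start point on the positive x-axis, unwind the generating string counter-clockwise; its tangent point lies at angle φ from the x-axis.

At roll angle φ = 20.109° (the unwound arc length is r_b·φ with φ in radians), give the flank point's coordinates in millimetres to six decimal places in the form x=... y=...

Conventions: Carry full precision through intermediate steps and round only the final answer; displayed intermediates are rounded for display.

single-mesh involute tooth geometry (35T wheel at module 2.362)
pitch radius r_p = m·N/2 = 2.362·35/2 = 41.335000
base radius r_b = r_p·cos α = 41.335000·cos 22.488° = 38.191873
roll angle φ = 20.109° = 0.35096826 rad
x = r_b·(cos φ + φ·sin φ) = 40.472144
y = r_b·(sin φ − φ·cos φ) = 0.543618

x=40.472144 y=0.543618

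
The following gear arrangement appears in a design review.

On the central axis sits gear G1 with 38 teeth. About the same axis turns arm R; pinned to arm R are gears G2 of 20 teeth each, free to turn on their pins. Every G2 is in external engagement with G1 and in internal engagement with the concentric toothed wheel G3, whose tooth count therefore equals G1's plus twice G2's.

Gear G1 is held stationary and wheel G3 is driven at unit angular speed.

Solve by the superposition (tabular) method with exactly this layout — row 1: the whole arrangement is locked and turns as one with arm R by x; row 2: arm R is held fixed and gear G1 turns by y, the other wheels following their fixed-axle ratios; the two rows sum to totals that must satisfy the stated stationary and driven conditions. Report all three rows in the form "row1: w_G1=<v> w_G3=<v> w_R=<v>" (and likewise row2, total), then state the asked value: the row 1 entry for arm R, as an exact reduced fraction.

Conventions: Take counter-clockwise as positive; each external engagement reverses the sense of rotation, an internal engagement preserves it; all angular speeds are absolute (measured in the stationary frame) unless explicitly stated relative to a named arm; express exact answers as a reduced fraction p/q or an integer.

recognized (axles ride arm R): planetary set, 38/20/78 teeth
row 1: whole set turns with the arm by x
row 2: sun turns y, ring = −(38/78)·y, arm 0
boundary: total ω_sun = x + y = 0 and total ω_ring = x − (38/78)·y = 1  ⇒  y = -39/58, x = 39/58
row 2 ring = −(38/78)·(-39/58) = 19/58
totals (row 1 + row 2): sun 39/58 + (-39/58) = 0, ring 39/58 + 19/58 = 1, arm 39/58 + 0 = 39/58
asked cell (row1, arm) = 39/58

row1: w_G1=39/58 w_G3=39/58 w_R=39/58
row2: w_G1=-39/58 w_G3=19/58 w_R=0
total: w_G1=0 w_G3=1 w_R=39/58
asked value: 39/58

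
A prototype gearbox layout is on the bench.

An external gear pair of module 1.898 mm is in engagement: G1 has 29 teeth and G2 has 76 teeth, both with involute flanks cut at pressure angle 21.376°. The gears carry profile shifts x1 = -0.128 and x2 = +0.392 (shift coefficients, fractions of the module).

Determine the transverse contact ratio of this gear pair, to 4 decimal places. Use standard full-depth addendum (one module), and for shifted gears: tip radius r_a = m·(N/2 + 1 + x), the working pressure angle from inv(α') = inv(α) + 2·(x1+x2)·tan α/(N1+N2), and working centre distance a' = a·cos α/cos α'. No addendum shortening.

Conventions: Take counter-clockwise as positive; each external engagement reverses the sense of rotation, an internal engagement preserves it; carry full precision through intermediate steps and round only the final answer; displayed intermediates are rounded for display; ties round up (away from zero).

1.6468

single-mesh involute tooth geometry (29T engaging 76T at module 1.898)
base radii: r_b1 = 25.627791, r_b2 = 67.162487
tip radii: r_a1 = 29.176056, r_a2 = 74.766016
inv(α') = inv(21.376°) + 2·(-0.128+0.392)·tan α/(29+76) = 0.02029925  ⇒  α' = 22.08578°
a' = a·cos α / cos α' = 99.6450·cos 21.376°/cos 22.08578° = 100.138226
action lengths: √(r_a1²−r_b1²) = 13.944840, √(r_a2²−r_b2²) = 32.850532
base pitch p_b = π·m·cos α = 5.552557
CR = (13.944840 + 32.850532 − 100.138226·sin 22.08578°)/5.552557 = 1.646802
contact ratio ≈ 1.6468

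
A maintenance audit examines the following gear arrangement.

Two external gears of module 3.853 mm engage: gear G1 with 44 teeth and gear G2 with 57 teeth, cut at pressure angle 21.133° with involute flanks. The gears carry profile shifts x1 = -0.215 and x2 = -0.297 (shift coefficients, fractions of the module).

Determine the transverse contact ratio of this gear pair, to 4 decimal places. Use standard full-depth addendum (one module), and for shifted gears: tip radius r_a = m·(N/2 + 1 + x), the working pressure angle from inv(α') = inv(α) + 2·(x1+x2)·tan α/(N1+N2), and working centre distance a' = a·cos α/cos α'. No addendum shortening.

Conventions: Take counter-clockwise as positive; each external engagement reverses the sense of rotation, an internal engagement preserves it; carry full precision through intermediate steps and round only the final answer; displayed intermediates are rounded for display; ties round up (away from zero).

topology: single-mesh involute geometry — m = 3.853, 44T/57T pair
base radii: r_b1 = 79.065151, r_b2 = 102.425309
tip radii: r_a1 = 87.790605, r_a2 = 112.519159
inv(α') = inv(21.133°) + 2·(-0.215-0.297)·tan α/(44+57) = 0.01377044  ⇒  α' = 19.49592°
a' = a·cos α / cos α' = 194.5765·cos 21.133°/cos 19.49592° = 192.529064
action lengths: √(r_a1²−r_b1²) = 38.156157, √(r_a2²−r_b2²) = 46.579151
base pitch p_b = π·m·cos α = 11.290477
CR = (38.156157 + 46.579151 − 192.529064·sin 19.49592°)/11.290477 = 1.813981
contact ratio ≈ 1.8140

1.8140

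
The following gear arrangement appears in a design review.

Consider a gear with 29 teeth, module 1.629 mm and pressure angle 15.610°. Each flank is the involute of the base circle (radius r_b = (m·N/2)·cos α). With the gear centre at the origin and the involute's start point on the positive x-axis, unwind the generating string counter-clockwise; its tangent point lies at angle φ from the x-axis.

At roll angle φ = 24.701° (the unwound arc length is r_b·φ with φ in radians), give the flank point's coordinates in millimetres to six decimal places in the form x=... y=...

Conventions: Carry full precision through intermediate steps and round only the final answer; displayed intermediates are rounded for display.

topology: single-mesh involute geometry — m = 1.629, N = 29
pitch radius r_p = m·N/2 = 1.629·29/2 = 23.620500
base radius r_b = r_p·cos α = 23.620500·cos 15.610° = 22.749272
roll angle φ = 24.701° = 0.43111378 rad
x = r_b·(cos φ + φ·sin φ) = 24.766131
y = r_b·(sin φ − φ·cos φ) = 0.596388

x=24.766131 y=0.596388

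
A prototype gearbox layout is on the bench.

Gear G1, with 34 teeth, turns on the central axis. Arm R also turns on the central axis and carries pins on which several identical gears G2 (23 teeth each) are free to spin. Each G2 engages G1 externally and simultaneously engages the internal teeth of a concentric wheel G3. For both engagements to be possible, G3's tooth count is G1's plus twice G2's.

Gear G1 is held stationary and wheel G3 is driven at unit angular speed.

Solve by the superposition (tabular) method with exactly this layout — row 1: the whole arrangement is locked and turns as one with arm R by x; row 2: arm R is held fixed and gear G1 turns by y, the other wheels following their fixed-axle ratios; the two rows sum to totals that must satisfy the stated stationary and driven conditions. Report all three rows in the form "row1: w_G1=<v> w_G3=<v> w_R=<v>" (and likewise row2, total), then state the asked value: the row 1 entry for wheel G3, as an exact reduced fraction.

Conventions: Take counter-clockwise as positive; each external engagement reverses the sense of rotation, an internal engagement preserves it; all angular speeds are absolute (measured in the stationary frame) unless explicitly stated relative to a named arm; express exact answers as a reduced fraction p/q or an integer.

planetary set (34T centre, 23T on arm, 80T internal) — Willis relation
superposition row 1 [locked train]: every member turns x
superposition row 2 [arm held]: sun y, ring −(34/80)·y, arm 0
boundary: total ω_sun = x + y = 0 and total ω_ring = x − (34/80)·y = 1  ⇒  y = -40/57, x = 40/57
row 2 ring = −(34/80)·(-40/57) = 17/57
totals (row 1 + row 2): sun 40/57 + (-40/57) = 0, ring 40/57 + 17/57 = 1, arm 40/57 + 0 = 40/57
asked cell (row1, ring) = 40/57

row1: w_G1=40/57 w_G3=40/57 w_R=40/57
row2: w_G1=-40/57 w_G3=17/57 w_R=0
total: w_G1=0 w_G3=1 w_R=40/57
asked value: 40/57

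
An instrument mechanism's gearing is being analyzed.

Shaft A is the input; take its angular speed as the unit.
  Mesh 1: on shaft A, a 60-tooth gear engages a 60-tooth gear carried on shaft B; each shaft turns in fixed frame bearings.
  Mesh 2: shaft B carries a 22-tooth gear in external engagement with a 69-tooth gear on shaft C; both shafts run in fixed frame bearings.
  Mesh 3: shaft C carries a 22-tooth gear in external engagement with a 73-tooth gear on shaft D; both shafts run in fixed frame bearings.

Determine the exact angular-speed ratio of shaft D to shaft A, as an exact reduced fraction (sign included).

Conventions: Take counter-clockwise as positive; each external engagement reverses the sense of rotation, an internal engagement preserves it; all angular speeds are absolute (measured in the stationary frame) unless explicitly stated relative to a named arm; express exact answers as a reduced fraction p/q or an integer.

class = fixed-axis compound train [3 meshes; 3 ratios multiply, 3 sense flips]
mesh 1 [60T→60T]: running ratio 1, sense −
mesh 2 [22T→69T]: running ratio 22/69, sense +
mesh 3 [22T→73T]: running ratio 484/5037, sense −
ω_out/ω_in = -484/5037

-484/5037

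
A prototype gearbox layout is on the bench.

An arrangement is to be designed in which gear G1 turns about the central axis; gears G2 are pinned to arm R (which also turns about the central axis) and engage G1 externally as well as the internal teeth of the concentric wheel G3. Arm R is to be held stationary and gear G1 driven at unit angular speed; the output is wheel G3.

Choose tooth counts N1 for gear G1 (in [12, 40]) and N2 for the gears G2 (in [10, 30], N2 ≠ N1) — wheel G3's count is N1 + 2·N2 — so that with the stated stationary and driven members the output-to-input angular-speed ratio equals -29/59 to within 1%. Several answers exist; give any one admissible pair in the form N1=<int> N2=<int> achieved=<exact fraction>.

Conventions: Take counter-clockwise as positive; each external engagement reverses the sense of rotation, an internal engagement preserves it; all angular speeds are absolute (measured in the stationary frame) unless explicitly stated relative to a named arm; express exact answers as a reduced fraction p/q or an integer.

planetary set to be sized for -29/59 (Willis relation)
Willis with ω_arm = 0: ω_ring/ω_sun = −N1/N3; set equal to -29/59  ⇒  N3/N1 = −1/(-29/59) = 59/29
N3 = N1 + 2·N2  ⇒  N2/N1 = (N3/N1 − 1)/2 = (59/29 − 1)/2 = 15/29
smallest multiple with N1 ≥ 12 and N2 ≥ 10: k = 1  ⇒  N1 = 1·29 = 29, N2 = 1·15 = 15 (N1 ≤ 40, N2 ≤ 30, N2 ≠ N1 ✓), N3 = 29 + 2·15 = 59
check: −N1/N3 with N1 = 29, N3 = 59 gives -29/59; |achieved − target| = 0 ≤ 29/5900 ✓

N1=29 N2=15 achieved=-29/59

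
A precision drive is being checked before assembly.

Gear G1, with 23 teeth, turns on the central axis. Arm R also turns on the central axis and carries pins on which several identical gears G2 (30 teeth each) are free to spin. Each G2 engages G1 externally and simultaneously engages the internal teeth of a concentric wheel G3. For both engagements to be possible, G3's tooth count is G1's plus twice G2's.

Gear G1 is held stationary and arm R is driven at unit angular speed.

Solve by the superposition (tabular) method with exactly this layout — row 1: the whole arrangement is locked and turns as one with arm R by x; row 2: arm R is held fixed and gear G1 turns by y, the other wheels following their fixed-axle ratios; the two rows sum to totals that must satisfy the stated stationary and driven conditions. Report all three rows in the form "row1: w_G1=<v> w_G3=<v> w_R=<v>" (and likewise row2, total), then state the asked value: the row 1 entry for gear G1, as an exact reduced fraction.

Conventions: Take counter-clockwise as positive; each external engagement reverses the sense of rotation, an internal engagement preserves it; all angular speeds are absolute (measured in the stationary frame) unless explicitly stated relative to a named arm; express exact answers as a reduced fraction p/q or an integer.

planetary set (23T centre, 30T on arm, 83T internal) — Willis relation
row 1 — lock + rotate with arm: ω_sun = ω_ring = ω_arm = x
row 2: sun turns y, ring = −(23/83)·y, arm 0
boundary: total ω_sun = x + y = 0 and total ω_arm = x = 1  ⇒  y = -1, x = 1
row 2 ring = −(23/83)·(-1) = 23/83
totals (row 1 + row 2): sun 1 + (-1) = 0, ring 1 + 23/83 = 106/83, arm 1 + 0 = 1
asked cell (row1, sun) = 1

row1: w_G1=1 w_G3=1 w_R=1
row2: w_G1=-1 w_G3=23/83 w_R=0
total: w_G1=0 w_G3=106/83 w_R=1
asked value: 1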